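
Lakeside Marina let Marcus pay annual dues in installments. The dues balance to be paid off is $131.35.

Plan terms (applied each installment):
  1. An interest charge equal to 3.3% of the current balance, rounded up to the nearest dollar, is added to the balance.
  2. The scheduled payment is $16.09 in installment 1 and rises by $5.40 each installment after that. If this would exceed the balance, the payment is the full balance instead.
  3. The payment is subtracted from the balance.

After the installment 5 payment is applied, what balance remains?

Installment 1: opening $131.35; interest $5.00 → $136.35; payment $16.09; balance $120.26
Installment 2: opening $120.26; interest $4.00 → $124.26; payment $21.49; balance $102.77
Installment 3: opening $102.77; interest $4.00 → $106.77; payment $26.89; balance $79.88
Installment 4: opening $79.88; interest $3.00 → $82.88; payment $32.29; balance $50.59
Installment 5: opening $50.59; interest $2.00 → $52.59; payment $37.69; balance $14.90

$14.90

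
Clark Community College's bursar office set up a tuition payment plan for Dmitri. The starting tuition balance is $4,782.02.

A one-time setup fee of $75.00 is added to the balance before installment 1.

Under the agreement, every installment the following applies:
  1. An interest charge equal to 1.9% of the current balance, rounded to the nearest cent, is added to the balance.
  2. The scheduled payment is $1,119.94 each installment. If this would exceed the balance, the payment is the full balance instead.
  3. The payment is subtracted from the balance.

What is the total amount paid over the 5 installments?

$5,119.44

Installment 1: $4,857.02 +$92.28 interest = $4,949.30; pay $1,119.94 → $3,829.36
Installment 2: $3,829.36 +$72.76 interest = $3,902.12; pay $1,119.94 → $2,782.18
Installment 3: $2,782.18 +$52.86 interest = $2,835.04; pay $1,119.94 → $1,715.10
Installment 4: $1,715.10 +$32.59 interest = $1,747.69; pay $1,119.94 → $627.75
Installment 5: $627.75 +$11.93 interest = $639.68; pay $639.68 → $0.00
Total paid: $5,119.44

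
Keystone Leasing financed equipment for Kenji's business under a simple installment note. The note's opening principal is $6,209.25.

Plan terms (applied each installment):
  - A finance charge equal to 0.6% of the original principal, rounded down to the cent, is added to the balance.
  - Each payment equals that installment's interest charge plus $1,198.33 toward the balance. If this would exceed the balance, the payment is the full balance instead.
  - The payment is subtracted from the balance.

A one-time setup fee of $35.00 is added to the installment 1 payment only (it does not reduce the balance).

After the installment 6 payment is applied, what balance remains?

Installment 1: opening $6,209.25; interest $37.25 → $6,246.50; payment $1,235.58 (+ $35.00 fee); balance $5,010.92
Installment 2: opening $5,010.92; interest $37.25 → $5,048.17; payment $1,235.58; balance $3,812.59
Installment 3: opening $3,812.59; interest $37.25 → $3,849.84; payment $1,235.58; balance $2,614.26
Installment 4: opening $2,614.26; interest $37.25 → $2,651.51; payment $1,235.58; balance $1,415.93
Installment 5: opening $1,415.93; interest $37.25 → $1,453.18; payment $1,235.58; balance $217.60
Installment 6: opening $217.60; interest $37.25 → $254.85; payment $254.85; balance $0.00

$0.00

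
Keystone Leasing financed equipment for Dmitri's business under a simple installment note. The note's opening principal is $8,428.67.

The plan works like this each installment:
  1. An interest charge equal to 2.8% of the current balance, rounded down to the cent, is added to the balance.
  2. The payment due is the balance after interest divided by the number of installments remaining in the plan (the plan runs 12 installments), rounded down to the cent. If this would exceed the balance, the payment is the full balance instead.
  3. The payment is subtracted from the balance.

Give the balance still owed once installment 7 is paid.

$4,260.90

# | Opening | Interest | Payment | End bal
1 | $8,428.67 | $236.00 | $722.05 | $7,942.62
2 | $7,942.62 | $222.39 | $742.27 | $7,422.74
3 | $7,422.74 | $207.83 | $763.05 | $6,867.52
4 | $6,867.52 | $192.29 | $784.42 | $6,275.39
5 | $6,275.39 | $175.71 | $806.38 | $5,644.72
6 | $5,644.72 | $158.05 | $828.96 | $4,973.81
7 | $4,973.81 | $139.26 | $852.17 | $4,260.90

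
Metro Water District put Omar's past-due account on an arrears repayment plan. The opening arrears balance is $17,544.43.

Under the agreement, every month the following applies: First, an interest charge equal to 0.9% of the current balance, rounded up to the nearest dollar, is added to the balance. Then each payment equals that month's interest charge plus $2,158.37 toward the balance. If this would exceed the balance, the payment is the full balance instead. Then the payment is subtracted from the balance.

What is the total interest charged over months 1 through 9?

# | Opening | Interest | Payment | End bal
1 | $17,544.43 | $158.00 | $2,316.37 | $15,386.06
2 | $15,386.06 | $139.00 | $2,297.37 | $13,227.69
3 | $13,227.69 | $120.00 | $2,278.37 | $11,069.32
4 | $11,069.32 | $100.00 | $2,258.37 | $8,910.95
5 | $8,910.95 | $81.00 | $2,239.37 | $6,752.58
6 | $6,752.58 | $61.00 | $2,219.37 | $4,594.21
7 | $4,594.21 | $42.00 | $2,200.37 | $2,435.84
8 | $2,435.84 | $22.00 | $2,180.37 | $277.47
9 | $277.47 | $3.00 | $280.47 | $0.00
Total interest: $158.00 + $139.00 + $120.00 + $100.00 + $81.00 + $61.00 + $42.00 + $22.00 + $3.00 = $726.00

$726.00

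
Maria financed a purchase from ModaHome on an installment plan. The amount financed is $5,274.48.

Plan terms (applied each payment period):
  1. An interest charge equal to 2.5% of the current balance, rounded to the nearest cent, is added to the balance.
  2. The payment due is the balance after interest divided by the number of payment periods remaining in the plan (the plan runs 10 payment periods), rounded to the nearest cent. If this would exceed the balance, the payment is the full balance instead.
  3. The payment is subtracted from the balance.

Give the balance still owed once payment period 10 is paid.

$0.00

Payment period 1: opening $5,274.48; interest $131.86 → $5,406.34; payment $540.63; balance $4,865.71
Payment period 2: opening $4,865.71; interest $121.64 → $4,987.35; payment $554.15; balance $4,433.20
Payment period 3: opening $4,433.20; interest $110.83 → $4,544.03; payment $568.00; balance $3,976.03
Payment period 4: opening $3,976.03; interest $99.40 → $4,075.43; payment $582.20; balance $3,493.23
Payment period 5: opening $3,493.23; interest $87.33 → $3,580.56; payment $596.76; balance $2,983.80
Payment period 6: opening $2,983.80; interest $74.60 → $3,058.40; payment $611.68; balance $2,446.72
Payment period 7: opening $2,446.72; interest $61.17 → $2,507.89; payment $626.97; balance $1,880.92
Payment period 8: opening $1,880.92; interest $47.02 → $1,927.94; payment $642.65; balance $1,285.29
Payment period 9: opening $1,285.29; interest $32.13 → $1,317.42; payment $658.71; balance $658.71
Payment period 10: opening $658.71; interest $16.47 → $675.18; payment $675.18; balance $0.00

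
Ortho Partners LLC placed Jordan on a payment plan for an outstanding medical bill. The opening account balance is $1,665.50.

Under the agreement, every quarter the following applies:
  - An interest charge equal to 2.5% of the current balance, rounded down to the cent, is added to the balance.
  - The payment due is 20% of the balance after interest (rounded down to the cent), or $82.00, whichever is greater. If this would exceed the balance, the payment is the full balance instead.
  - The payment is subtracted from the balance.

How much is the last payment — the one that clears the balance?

$36.15

Quarter 1: $1,665.50 +$41.63 interest = $1,707.13; pay $341.42 → $1,365.71
Quarter 2: $1,365.71 +$34.14 interest = $1,399.85; pay $279.97 → $1,119.88
Quarter 3: $1,119.88 +$27.99 interest = $1,147.87; pay $229.57 → $918.30
Quarter 4: $918.30 +$22.95 interest = $941.25; pay $188.25 → $753.00
Quarter 5: $753.00 +$18.82 interest = $771.82; pay $154.36 → $617.46
Quarter 6: $617.46 +$15.43 interest = $632.89; pay $126.57 → $506.32
Quarter 7: $506.32 +$12.65 interest = $518.97; pay $103.79 → $415.18
Quarter 8: $415.18 +$10.37 interest = $425.55; pay $85.11 → $340.44
Quarter 9: $340.44 +$8.51 interest = $348.95; pay $82.00 → $266.95
Quarter 10: $266.95 +$6.67 interest = $273.62; pay $82.00 → $191.62
Quarter 11: $191.62 +$4.79 interest = $196.41; pay $82.00 → $114.41
Quarter 12: $114.41 +$2.86 interest = $117.27; pay $82.00 → $35.27
Quarter 13: $35.27 +$0.88 interest = $36.15; pay $36.15 → $0.00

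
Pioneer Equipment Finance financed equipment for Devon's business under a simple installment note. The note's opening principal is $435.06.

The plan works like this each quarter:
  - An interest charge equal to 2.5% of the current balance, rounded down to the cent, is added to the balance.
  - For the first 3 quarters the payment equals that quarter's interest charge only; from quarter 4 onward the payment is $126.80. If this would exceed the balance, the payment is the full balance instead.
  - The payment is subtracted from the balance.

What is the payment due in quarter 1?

Quarter 1: opening $435.06; interest $10.87 → $445.93; payment $10.87; balance $435.06

$10.87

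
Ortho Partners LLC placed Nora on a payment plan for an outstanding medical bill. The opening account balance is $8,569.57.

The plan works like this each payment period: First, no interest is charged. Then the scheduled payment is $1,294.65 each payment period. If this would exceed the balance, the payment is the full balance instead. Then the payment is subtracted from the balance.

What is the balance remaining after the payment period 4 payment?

# | Opening | Payment | End bal
1 | $8,569.57 | $1,294.65 | $7,274.92
2 | $7,274.92 | $1,294.65 | $5,980.27
3 | $5,980.27 | $1,294.65 | $4,685.62
4 | $4,685.62 | $1,294.65 | $3,390.97

$3,390.97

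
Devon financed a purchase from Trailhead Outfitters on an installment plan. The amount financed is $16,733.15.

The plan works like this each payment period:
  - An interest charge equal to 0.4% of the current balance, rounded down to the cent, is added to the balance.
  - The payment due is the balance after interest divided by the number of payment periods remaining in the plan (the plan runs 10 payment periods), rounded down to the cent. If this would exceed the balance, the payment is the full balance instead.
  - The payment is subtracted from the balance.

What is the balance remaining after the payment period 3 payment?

Payment period 1: opening $16,733.15; interest $66.93 → $16,800.08; payment $1,680.00; balance $15,120.08
Payment period 2: opening $15,120.08; interest $60.48 → $15,180.56; payment $1,686.72; balance $13,493.84
Payment period 3: opening $13,493.84; interest $53.97 → $13,547.81; payment $1,693.47; balance $11,854.34

$11,854.34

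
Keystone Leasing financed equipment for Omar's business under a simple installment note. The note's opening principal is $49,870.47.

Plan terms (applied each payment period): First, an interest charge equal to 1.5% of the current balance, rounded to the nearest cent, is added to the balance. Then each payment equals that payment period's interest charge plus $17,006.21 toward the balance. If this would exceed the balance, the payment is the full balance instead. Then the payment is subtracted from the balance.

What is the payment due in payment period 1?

$17,754.27

Payment period 1: opening $49,870.47; interest $748.06 → $50,618.53; payment $17,754.27; balance $32,864.26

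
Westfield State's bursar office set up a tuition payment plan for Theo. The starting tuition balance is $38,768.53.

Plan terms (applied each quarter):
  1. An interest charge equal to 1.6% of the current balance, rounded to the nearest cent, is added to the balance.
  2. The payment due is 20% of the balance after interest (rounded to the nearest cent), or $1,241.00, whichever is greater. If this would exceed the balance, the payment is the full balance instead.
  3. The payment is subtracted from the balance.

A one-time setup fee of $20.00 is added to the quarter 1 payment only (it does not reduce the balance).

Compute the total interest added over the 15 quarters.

# | Opening | Interest | Payment | Fee | End bal
1 | $38,768.53 | $620.30 | $7,877.77 | $20.00 | $31,511.06
2 | $31,511.06 | $504.18 | $6,403.05 | — | $25,612.19
3 | $25,612.19 | $409.80 | $5,204.40 | — | $20,817.59
4 | $20,817.59 | $333.08 | $4,230.13 | — | $16,920.54
5 | $16,920.54 | $270.73 | $3,438.25 | — | $13,753.02
6 | $13,753.02 | $220.05 | $2,794.61 | — | $11,178.46
7 | $11,178.46 | $178.86 | $2,271.46 | — | $9,085.86
8 | $9,085.86 | $145.37 | $1,846.25 | — | $7,384.98
9 | $7,384.98 | $118.16 | $1,500.63 | — | $6,002.51
10 | $6,002.51 | $96.04 | $1,241.00 | — | $4,857.55
11 | $4,857.55 | $77.72 | $1,241.00 | — | $3,694.27
12 | $3,694.27 | $59.11 | $1,241.00 | — | $2,512.38
13 | $2,512.38 | $40.20 | $1,241.00 | — | $1,311.58
14 | $1,311.58 | $20.99 | $1,241.00 | — | $91.57
15 | $91.57 | $1.47 | $93.04 | — | $0.00
Total interest: $620.30 + $504.18 + $409.80 + $333.08 + $270.73 + $220.05 + $178.86 + $145.37 + $118.16 + $96.04 + $77.72 + $59.11 + $40.20 + $20.99 + $1.47 = $3,096.06

$3,096.06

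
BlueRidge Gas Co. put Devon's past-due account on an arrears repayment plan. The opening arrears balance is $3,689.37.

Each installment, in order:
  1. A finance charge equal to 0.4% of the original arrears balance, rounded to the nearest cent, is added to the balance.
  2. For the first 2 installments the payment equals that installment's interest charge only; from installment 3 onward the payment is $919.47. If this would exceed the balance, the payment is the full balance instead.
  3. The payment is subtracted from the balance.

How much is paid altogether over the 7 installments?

$3,792.69

Installment 1: opening $3,689.37; interest $14.76 → $3,704.13; payment $14.76; balance $3,689.37
Installment 2: opening $3,689.37; interest $14.76 → $3,704.13; payment $14.76; balance $3,689.37
Installment 3: opening $3,689.37; interest $14.76 → $3,704.13; payment $919.47; balance $2,784.66
Installment 4: opening $2,784.66; interest $14.76 → $2,799.42; payment $919.47; balance $1,879.95
Installment 5: opening $1,879.95; interest $14.76 → $1,894.71; payment $919.47; balance $975.24
Installment 6: opening $975.24; interest $14.76 → $990.00; payment $919.47; balance $70.53
Installment 7: opening $70.53; interest $14.76 → $85.29; payment $85.29; balance $0.00
Total paid: $3,792.69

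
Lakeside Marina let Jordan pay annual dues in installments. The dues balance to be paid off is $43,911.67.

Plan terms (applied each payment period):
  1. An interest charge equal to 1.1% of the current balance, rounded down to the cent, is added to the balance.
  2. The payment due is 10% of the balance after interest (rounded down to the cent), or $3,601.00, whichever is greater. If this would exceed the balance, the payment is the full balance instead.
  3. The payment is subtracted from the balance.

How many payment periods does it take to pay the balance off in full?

# | Opening | Interest | Payment | End bal
1 | $43,911.67 | $483.02 | $4,439.46 | $39,955.23
2 | $39,955.23 | $439.50 | $4,039.47 | $36,355.26
3 | $36,355.26 | $399.90 | $3,675.51 | $33,079.65
4 | $33,079.65 | $363.87 | $3,601.00 | $29,842.52
5 | $29,842.52 | $328.26 | $3,601.00 | $26,569.78
6 | $26,569.78 | $292.26 | $3,601.00 | $23,261.04
7 | $23,261.04 | $255.87 | $3,601.00 | $19,915.91
8 | $19,915.91 | $219.07 | $3,601.00 | $16,533.98
9 | $16,533.98 | $181.87 | $3,601.00 | $13,114.85
10 | $13,114.85 | $144.26 | $3,601.00 | $9,658.11
11 | $9,658.11 | $106.23 | $3,601.00 | $6,163.34
12 | $6,163.34 | $67.79 | $3,601.00 | $2,630.13
13 | $2,630.13 | $28.93 | $2,659.06 | $0.00
Balance reaches $0.00 in payment period 13.

13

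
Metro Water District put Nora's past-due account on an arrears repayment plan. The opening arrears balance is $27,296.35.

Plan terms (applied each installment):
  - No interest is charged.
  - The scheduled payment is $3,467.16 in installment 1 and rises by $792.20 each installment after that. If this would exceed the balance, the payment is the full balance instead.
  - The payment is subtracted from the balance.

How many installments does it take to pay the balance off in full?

6

Installment 1: opening $27,296.35; payment $3,467.16; balance $23,829.19
Installment 2: opening $23,829.19; payment $4,259.36; balance $19,569.83
Installment 3: opening $19,569.83; payment $5,051.56; balance $14,518.27
Installment 4: opening $14,518.27; payment $5,843.76; balance $8,674.51
Installment 5: opening $8,674.51; payment $6,635.96; balance $2,038.55
Installment 6: opening $2,038.55; payment $2,038.55; balance $0.00
Balance reaches $0.00 in installment 6.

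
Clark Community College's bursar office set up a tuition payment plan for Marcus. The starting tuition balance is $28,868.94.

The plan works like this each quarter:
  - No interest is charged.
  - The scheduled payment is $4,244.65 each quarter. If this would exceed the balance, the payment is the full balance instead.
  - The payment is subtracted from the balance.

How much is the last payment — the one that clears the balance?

# | Opening | Payment | End bal
1 | $28,868.94 | $4,244.65 | $24,624.29
2 | $24,624.29 | $4,244.65 | $20,379.64
3 | $20,379.64 | $4,244.65 | $16,134.99
4 | $16,134.99 | $4,244.65 | $11,890.34
5 | $11,890.34 | $4,244.65 | $7,645.69
6 | $7,645.69 | $4,244.65 | $3,401.04
7 | $3,401.04 | $3,401.04 | $0.00

$3,401.04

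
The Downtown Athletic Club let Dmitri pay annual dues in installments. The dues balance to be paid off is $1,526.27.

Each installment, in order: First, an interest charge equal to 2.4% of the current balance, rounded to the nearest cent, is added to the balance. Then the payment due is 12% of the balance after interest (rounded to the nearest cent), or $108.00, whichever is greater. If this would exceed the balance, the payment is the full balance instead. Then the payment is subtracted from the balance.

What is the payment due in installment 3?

# | Opening | Interest | Payment | End bal
1 | $1,526.27 | $36.63 | $187.55 | $1,375.35
2 | $1,375.35 | $33.01 | $169.00 | $1,239.36
3 | $1,239.36 | $29.74 | $152.29 | $1,116.81

$152.29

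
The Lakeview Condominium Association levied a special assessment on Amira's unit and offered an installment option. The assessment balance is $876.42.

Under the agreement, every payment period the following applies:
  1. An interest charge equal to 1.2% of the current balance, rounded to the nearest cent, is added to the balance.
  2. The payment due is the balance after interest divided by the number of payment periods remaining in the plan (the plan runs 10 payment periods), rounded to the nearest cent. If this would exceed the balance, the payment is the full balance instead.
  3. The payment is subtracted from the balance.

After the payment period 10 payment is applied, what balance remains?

Payment period 1: opening $876.42; interest $10.52 → $886.94; payment $88.69; balance $798.25
Payment period 2: opening $798.25; interest $9.58 → $807.83; payment $89.76; balance $718.07
Payment period 3: opening $718.07; interest $8.62 → $726.69; payment $90.84; balance $635.85
Payment period 4: opening $635.85; interest $7.63 → $643.48; payment $91.93; balance $551.55
Payment period 5: opening $551.55; interest $6.62 → $558.17; payment $93.03; balance $465.14
Payment period 6: opening $465.14; interest $5.58 → $470.72; payment $94.14; balance $376.58
Payment period 7: opening $376.58; interest $4.52 → $381.10; payment $95.28; balance $285.82
Payment period 8: opening $285.82; interest $3.43 → $289.25; payment $96.42; balance $192.83
Payment period 9: opening $192.83; interest $2.31 → $195.14; payment $97.57; balance $97.57
Payment period 10: opening $97.57; interest $1.17 → $98.74; payment $98.74; balance $0.00

$0.00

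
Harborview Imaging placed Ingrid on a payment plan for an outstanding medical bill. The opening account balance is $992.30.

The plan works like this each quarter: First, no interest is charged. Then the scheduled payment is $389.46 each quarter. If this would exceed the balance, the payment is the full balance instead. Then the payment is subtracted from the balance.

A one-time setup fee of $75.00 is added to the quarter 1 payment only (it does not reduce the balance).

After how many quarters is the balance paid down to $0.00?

3

Quarter 1: opening $992.30; payment $389.46 (+ $75.00 fee); balance $602.84
Quarter 2: opening $602.84; payment $389.46; balance $213.38
Quarter 3: opening $213.38; payment $213.38; balance $0.00
Balance reaches $0.00 in quarter 3.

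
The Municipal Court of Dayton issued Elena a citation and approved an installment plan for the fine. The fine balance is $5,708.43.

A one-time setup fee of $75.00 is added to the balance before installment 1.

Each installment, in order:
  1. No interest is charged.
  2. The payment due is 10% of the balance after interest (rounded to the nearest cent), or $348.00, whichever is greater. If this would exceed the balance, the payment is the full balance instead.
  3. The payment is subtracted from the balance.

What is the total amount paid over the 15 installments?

# | Opening | Payment | End bal
1 | $5,783.43 | $578.34 | $5,205.09
2 | $5,205.09 | $520.51 | $4,684.58
3 | $4,684.58 | $468.46 | $4,216.12
4 | $4,216.12 | $421.61 | $3,794.51
5 | $3,794.51 | $379.45 | $3,415.06
6 | $3,415.06 | $348.00 | $3,067.06
7 | $3,067.06 | $348.00 | $2,719.06
8 | $2,719.06 | $348.00 | $2,371.06
9 | $2,371.06 | $348.00 | $2,023.06
10 | $2,023.06 | $348.00 | $1,675.06
11 | $1,675.06 | $348.00 | $1,327.06
12 | $1,327.06 | $348.00 | $979.06
13 | $979.06 | $348.00 | $631.06
14 | $631.06 | $348.00 | $283.06
15 | $283.06 | $283.06 | $0.00
Total paid: $5,783.43

$5,783.43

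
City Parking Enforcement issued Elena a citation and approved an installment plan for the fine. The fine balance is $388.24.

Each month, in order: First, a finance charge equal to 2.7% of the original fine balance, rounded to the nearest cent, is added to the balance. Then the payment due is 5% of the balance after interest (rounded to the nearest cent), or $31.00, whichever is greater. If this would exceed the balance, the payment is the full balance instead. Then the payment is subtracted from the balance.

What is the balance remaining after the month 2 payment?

$347.20

Month 1: opening $388.24; interest $10.48 → $398.72; payment $31.00; balance $367.72
Month 2: opening $367.72; interest $10.48 → $378.20; payment $31.00; balance $347.20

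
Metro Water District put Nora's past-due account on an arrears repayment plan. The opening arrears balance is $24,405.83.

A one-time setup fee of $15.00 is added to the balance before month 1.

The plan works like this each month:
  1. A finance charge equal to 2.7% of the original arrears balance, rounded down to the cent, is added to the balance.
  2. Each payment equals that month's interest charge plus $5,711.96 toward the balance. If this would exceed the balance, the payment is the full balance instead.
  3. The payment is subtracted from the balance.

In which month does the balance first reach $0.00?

5

Month 1: $24,420.83 +$658.95 interest = $25,079.78; pay $6,370.91 → $18,708.87
Month 2: $18,708.87 +$658.95 interest = $19,367.82; pay $6,370.91 → $12,996.91
Month 3: $12,996.91 +$658.95 interest = $13,655.86; pay $6,370.91 → $7,284.95
Month 4: $7,284.95 +$658.95 interest = $7,943.90; pay $6,370.91 → $1,572.99
Month 5: $1,572.99 +$658.95 interest = $2,231.94; pay $2,231.94 → $0.00
Balance reaches $0.00 in month 5.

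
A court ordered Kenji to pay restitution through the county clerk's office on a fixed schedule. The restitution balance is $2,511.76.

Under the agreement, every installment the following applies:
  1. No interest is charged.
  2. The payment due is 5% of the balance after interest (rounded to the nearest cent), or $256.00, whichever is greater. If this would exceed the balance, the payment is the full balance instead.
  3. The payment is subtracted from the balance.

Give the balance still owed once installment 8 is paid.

$463.76

# | Opening | Payment | End bal
1 | $2,511.76 | $256.00 | $2,255.76
2 | $2,255.76 | $256.00 | $1,999.76
3 | $1,999.76 | $256.00 | $1,743.76
4 | $1,743.76 | $256.00 | $1,487.76
5 | $1,487.76 | $256.00 | $1,231.76
6 | $1,231.76 | $256.00 | $975.76
7 | $975.76 | $256.00 | $719.76
8 | $719.76 | $256.00 | $463.76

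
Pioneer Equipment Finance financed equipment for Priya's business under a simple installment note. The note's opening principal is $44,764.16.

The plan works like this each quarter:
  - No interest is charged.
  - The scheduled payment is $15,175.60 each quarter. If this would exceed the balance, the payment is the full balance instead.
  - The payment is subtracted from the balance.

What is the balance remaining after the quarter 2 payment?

Quarter 1: $44,764.16 − $15,175.60 → $29,588.56
Quarter 2: $29,588.56 − $15,175.60 → $14,412.96

$14,412.96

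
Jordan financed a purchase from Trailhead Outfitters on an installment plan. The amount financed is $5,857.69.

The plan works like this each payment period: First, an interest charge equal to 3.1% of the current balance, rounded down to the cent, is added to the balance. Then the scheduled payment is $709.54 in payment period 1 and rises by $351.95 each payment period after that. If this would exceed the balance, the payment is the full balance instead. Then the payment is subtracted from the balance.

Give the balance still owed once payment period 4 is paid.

Payment period 1: $5,857.69 +$181.58 interest = $6,039.27; pay $709.54 → $5,329.73
Payment period 2: $5,329.73 +$165.22 interest = $5,494.95; pay $1,061.49 → $4,433.46
Payment period 3: $4,433.46 +$137.43 interest = $4,570.89; pay $1,413.44 → $3,157.45
Payment period 4: $3,157.45 +$97.88 interest = $3,255.33; pay $1,765.39 → $1,489.94

$1,489.94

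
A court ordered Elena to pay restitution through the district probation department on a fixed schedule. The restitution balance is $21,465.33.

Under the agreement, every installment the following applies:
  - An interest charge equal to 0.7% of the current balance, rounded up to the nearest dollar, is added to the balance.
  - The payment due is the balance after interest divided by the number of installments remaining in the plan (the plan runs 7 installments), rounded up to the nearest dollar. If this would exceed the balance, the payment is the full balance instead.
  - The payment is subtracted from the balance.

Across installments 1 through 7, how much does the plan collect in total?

Installment 1: opening $21,465.33; interest $151.00 → $21,616.33; payment $3,089.00; balance $18,527.33
Installment 2: opening $18,527.33; interest $130.00 → $18,657.33; payment $3,110.00; balance $15,547.33
Installment 3: opening $15,547.33; interest $109.00 → $15,656.33; payment $3,132.00; balance $12,524.33
Installment 4: opening $12,524.33; interest $88.00 → $12,612.33; payment $3,154.00; balance $9,458.33
Installment 5: opening $9,458.33; interest $67.00 → $9,525.33; payment $3,176.00; balance $6,349.33
Installment 6: opening $6,349.33; interest $45.00 → $6,394.33; payment $3,198.00; balance $3,196.33
Installment 7: opening $3,196.33; interest $23.00 → $3,219.33; payment $3,219.33; balance $0.00
Total paid: $22,078.33

$22,078.33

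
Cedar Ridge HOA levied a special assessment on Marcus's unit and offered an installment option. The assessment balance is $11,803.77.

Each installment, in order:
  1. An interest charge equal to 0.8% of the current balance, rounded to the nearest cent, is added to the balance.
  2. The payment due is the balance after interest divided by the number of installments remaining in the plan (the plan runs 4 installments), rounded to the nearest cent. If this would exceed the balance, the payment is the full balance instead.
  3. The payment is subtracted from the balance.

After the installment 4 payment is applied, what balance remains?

$0.00

# | Opening | Interest | Payment | End bal
1 | $11,803.77 | $94.43 | $2,974.55 | $8,923.65
2 | $8,923.65 | $71.39 | $2,998.35 | $5,996.69
3 | $5,996.69 | $47.97 | $3,022.33 | $3,022.33
4 | $3,022.33 | $24.18 | $3,046.51 | $0.00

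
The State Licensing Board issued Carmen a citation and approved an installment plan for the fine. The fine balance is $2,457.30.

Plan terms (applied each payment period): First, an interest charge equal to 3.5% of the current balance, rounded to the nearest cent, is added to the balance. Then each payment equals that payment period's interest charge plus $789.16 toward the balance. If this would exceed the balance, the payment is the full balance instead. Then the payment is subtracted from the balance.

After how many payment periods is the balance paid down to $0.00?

# | Opening | Interest | Payment | End bal
1 | $2,457.30 | $86.01 | $875.17 | $1,668.14
2 | $1,668.14 | $58.38 | $847.54 | $878.98
3 | $878.98 | $30.76 | $819.92 | $89.82
4 | $89.82 | $3.14 | $92.96 | $0.00
Balance reaches $0.00 in payment period 4.

4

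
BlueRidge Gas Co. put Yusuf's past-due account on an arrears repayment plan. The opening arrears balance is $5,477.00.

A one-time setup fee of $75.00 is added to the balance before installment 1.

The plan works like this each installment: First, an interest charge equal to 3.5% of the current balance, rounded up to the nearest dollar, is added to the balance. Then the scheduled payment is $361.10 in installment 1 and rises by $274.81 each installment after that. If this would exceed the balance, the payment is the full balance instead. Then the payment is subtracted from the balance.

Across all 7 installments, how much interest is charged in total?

Installment 1: opening $5,552.00; interest $195.00 → $5,747.00; payment $361.10; balance $5,385.90
Installment 2: opening $5,385.90; interest $189.00 → $5,574.90; payment $635.91; balance $4,938.99
Installment 3: opening $4,938.99; interest $173.00 → $5,111.99; payment $910.72; balance $4,201.27
Installment 4: opening $4,201.27; interest $148.00 → $4,349.27; payment $1,185.53; balance $3,163.74
Installment 5: opening $3,163.74; interest $111.00 → $3,274.74; payment $1,460.34; balance $1,814.40
Installment 6: opening $1,814.40; interest $64.00 → $1,878.40; payment $1,735.15; balance $143.25
Installment 7: opening $143.25; interest $6.00 → $149.25; payment $149.25; balance $0.00
Total interest: $195.00 + $189.00 + $173.00 + $148.00 + $111.00 + $64.00 + $6.00 = $886.00

$886.00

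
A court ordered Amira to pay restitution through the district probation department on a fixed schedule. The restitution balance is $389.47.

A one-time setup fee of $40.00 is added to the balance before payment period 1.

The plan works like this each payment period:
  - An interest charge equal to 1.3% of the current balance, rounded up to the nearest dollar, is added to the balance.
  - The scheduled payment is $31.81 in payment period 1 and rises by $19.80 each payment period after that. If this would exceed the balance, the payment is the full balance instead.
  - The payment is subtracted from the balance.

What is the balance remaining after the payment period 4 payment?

$204.43

Payment period 1: $429.47 +$6.00 interest = $435.47; pay $31.81 → $403.66
Payment period 2: $403.66 +$6.00 interest = $409.66; pay $51.61 → $358.05
Payment period 3: $358.05 +$5.00 interest = $363.05; pay $71.41 → $291.64
Payment period 4: $291.64 +$4.00 interest = $295.64; pay $91.21 → $204.43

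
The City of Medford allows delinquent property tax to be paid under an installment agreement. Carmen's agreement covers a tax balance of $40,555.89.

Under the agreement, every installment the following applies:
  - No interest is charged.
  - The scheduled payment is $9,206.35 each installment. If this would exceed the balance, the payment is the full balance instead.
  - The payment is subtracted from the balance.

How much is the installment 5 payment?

$3,730.49

Installment 1: opening $40,555.89; payment $9,206.35; balance $31,349.54
Installment 2: opening $31,349.54; payment $9,206.35; balance $22,143.19
Installment 3: opening $22,143.19; payment $9,206.35; balance $12,936.84
Installment 4: opening $12,936.84; payment $9,206.35; balance $3,730.49
Installment 5: opening $3,730.49; payment $3,730.49; balance $0.00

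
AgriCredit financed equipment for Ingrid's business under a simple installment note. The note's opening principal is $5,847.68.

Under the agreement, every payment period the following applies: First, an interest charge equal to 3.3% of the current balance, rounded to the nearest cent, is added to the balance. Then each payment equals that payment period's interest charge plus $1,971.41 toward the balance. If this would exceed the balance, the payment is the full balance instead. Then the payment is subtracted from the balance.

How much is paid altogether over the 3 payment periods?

# | Opening | Interest | Payment | End bal
1 | $5,847.68 | $192.97 | $2,164.38 | $3,876.27
2 | $3,876.27 | $127.92 | $2,099.33 | $1,904.86
3 | $1,904.86 | $62.86 | $1,967.72 | $0.00
Total paid: $6,231.43

$6,231.43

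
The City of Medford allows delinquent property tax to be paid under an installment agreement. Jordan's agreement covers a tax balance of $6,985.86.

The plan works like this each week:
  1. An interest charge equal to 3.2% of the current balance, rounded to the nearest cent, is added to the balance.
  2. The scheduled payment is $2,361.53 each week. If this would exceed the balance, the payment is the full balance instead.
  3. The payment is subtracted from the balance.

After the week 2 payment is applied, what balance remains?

Week 1: $6,985.86 +$223.55 interest = $7,209.41; pay $2,361.53 → $4,847.88
Week 2: $4,847.88 +$155.13 interest = $5,003.01; pay $2,361.53 → $2,641.48

$2,641.48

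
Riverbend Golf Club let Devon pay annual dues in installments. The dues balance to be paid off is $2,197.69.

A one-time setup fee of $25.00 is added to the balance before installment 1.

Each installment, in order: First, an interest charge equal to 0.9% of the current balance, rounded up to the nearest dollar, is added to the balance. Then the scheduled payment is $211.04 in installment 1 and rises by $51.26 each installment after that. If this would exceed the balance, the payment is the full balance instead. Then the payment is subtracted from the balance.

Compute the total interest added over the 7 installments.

Installment 1: opening $2,222.69; interest $21.00 → $2,243.69; payment $211.04; balance $2,032.65
Installment 2: opening $2,032.65; interest $19.00 → $2,051.65; payment $262.30; balance $1,789.35
Installment 3: opening $1,789.35; interest $17.00 → $1,806.35; payment $313.56; balance $1,492.79
Installment 4: opening $1,492.79; interest $14.00 → $1,506.79; payment $364.82; balance $1,141.97
Installment 5: opening $1,141.97; interest $11.00 → $1,152.97; payment $416.08; balance $736.89
Installment 6: opening $736.89; interest $7.00 → $743.89; payment $467.34; balance $276.55
Installment 7: opening $276.55; interest $3.00 → $279.55; payment $279.55; balance $0.00
Total interest: $21.00 + $19.00 + $17.00 + $14.00 + $11.00 + $7.00 + $3.00 = $92.00

$92.00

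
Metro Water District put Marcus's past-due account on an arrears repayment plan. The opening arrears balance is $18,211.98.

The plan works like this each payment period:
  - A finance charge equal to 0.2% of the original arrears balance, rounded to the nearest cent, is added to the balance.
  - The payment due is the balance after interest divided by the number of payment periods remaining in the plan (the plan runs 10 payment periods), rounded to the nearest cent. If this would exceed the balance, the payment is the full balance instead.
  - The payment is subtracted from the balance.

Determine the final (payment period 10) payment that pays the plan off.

# | Opening | Interest | Payment | End bal
1 | $18,211.98 | $36.42 | $1,824.84 | $16,423.56
2 | $16,423.56 | $36.42 | $1,828.89 | $14,631.09
3 | $14,631.09 | $36.42 | $1,833.44 | $12,834.07
4 | $12,834.07 | $36.42 | $1,838.64 | $11,031.85
5 | $11,031.85 | $36.42 | $1,844.71 | $9,223.56
6 | $9,223.56 | $36.42 | $1,852.00 | $7,407.98
7 | $7,407.98 | $36.42 | $1,861.10 | $5,583.30
8 | $5,583.30 | $36.42 | $1,873.24 | $3,746.48
9 | $3,746.48 | $36.42 | $1,891.45 | $1,891.45
10 | $1,891.45 | $36.42 | $1,927.87 | $0.00

$1,927.87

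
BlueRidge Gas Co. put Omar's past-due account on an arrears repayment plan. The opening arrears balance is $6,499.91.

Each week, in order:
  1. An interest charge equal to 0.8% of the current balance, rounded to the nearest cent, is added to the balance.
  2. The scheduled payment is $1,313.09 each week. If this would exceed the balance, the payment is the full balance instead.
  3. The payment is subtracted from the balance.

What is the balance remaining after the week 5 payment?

$92.76

Week 1: $6,499.91 +$52.00 interest = $6,551.91; pay $1,313.09 → $5,238.82
Week 2: $5,238.82 +$41.91 interest = $5,280.73; pay $1,313.09 → $3,967.64
Week 3: $3,967.64 +$31.74 interest = $3,999.38; pay $1,313.09 → $2,686.29
Week 4: $2,686.29 +$21.49 interest = $2,707.78; pay $1,313.09 → $1,394.69
Week 5: $1,394.69 +$11.16 interest = $1,405.85; pay $1,313.09 → $92.76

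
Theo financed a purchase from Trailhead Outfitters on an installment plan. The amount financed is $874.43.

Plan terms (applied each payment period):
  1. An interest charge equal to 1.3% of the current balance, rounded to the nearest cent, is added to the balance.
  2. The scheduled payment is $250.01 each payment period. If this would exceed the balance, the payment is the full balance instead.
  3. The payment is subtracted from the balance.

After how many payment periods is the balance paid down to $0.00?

4

# | Opening | Interest | Payment | End bal
1 | $874.43 | $11.37 | $250.01 | $635.79
2 | $635.79 | $8.27 | $250.01 | $394.05
3 | $394.05 | $5.12 | $250.01 | $149.16
4 | $149.16 | $1.94 | $151.10 | $0.00
Balance reaches $0.00 in payment period 4.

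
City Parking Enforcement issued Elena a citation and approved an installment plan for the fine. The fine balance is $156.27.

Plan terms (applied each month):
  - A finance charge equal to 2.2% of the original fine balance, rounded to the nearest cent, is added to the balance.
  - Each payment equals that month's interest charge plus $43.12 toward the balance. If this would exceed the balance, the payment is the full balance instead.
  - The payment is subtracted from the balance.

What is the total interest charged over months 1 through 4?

$13.76

Month 1: $156.27 +$3.44 interest = $159.71; pay $46.56 → $113.15
Month 2: $113.15 +$3.44 interest = $116.59; pay $46.56 → $70.03
Month 3: $70.03 +$3.44 interest = $73.47; pay $46.56 → $26.91
Month 4: $26.91 +$3.44 interest = $30.35; pay $30.35 → $0.00
Total interest: $3.44 + $3.44 + $3.44 + $3.44 = $13.76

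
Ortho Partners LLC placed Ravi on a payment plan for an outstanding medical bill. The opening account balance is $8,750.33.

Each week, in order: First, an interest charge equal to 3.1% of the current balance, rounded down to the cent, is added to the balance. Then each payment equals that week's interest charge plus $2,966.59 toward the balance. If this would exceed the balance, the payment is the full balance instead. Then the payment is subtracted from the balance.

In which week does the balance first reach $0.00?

3

Week 1: opening $8,750.33; interest $271.26 → $9,021.59; payment $3,237.85; balance $5,783.74
Week 2: opening $5,783.74; interest $179.29 → $5,963.03; payment $3,145.88; balance $2,817.15
Week 3: opening $2,817.15; interest $87.33 → $2,904.48; payment $2,904.48; balance $0.00
Balance reaches $0.00 in week 3.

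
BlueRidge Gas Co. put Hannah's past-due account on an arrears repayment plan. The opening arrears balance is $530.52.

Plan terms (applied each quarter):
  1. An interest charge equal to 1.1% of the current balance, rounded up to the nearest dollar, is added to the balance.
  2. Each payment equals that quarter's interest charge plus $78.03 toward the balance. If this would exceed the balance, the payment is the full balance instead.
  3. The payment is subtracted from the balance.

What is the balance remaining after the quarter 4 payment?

Quarter 1: opening $530.52; interest $6.00 → $536.52; payment $84.03; balance $452.49
Quarter 2: opening $452.49; interest $5.00 → $457.49; payment $83.03; balance $374.46
Quarter 3: opening $374.46; interest $5.00 → $379.46; payment $83.03; balance $296.43
Quarter 4: opening $296.43; interest $4.00 → $300.43; payment $82.03; balance $218.40

$218.40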